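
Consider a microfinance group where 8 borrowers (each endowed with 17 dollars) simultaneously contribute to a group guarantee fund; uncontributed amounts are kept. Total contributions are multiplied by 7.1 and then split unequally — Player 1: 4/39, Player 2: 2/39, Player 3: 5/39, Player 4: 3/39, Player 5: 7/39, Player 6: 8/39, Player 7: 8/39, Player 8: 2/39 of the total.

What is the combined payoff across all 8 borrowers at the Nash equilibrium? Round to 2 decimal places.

Player j's private return per contributed unit is 7.1 × (j's share). Contributing is weakly dominant for j when that share is at least 1/7.1 = 0.1408, and contributing 0 is dominant otherwise.
The shares above 0.1408 belong to Player 5, Player 6 and Player 7, contributing 17 each; the remaining 5 contribute 0. Total contributed: 51.
The group guarantee fund pays out 7.1 × 51 = 362.10 in total (split across the unequal shares, but the aggregate is all that matters for the group sum).
The 5 free-riders keep 17 each, adding 85. Group total = 85 + 362.10 = 447.10.

447.10 dollars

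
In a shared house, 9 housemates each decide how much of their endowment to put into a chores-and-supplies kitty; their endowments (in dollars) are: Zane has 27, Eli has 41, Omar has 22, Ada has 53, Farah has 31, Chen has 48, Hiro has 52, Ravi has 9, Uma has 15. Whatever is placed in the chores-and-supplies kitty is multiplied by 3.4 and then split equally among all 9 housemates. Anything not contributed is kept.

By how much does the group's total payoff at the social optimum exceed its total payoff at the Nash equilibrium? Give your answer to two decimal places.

715.20 dollars

The private return per contributed unit is 3.4/9 = 0.3778 < 1 for every player regardless of endowment, so the Nash equilibrium is zero contribution and the group total is Σ E_j = 27 + 41 + 22 + 53 + 31 + 48 + 52 + 9 + 15 = 298.
Each contributed unit returns 3.400 to the group, so the social optimum is full contribution by everyone: group total = 3.400 × 298 = 1013.20.
Efficiency loss = (3.400 − 1) × 298 = 715.20.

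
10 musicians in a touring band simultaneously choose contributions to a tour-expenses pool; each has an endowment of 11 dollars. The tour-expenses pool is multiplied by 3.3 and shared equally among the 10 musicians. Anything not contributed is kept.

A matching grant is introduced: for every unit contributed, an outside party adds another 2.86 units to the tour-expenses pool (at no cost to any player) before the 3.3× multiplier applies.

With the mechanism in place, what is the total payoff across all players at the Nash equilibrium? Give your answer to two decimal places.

1401.18 dollars

With the mechanism, a contributed unit returns 3.3 × 3.86 / 10 = 1.2738 per unit of net cost to the contributor — now above 1 — so contributing fully is weakly dominant for every player.
At the Nash equilibrium everyone contributes 11. Group total payoff = 3.3 × 3.86 × 110 = 1401.18.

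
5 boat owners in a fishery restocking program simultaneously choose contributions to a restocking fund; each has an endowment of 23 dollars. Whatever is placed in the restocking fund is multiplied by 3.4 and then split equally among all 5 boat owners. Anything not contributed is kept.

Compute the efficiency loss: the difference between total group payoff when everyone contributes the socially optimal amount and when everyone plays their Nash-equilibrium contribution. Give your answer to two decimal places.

Each contributed unit returns 3.4/5 = 0.6800 to its contributor — below 1 — so contributing 0 is dominant for every player. At the Nash equilibrium everyone keeps their 23, and the group total is 5 × 23 = 115.
Each contributed unit returns 3.400 to the group as a whole (0.6800 to each of 5 players), which exceeds 1, so the social optimum is full contribution: group total = 3.400 × 115 = 391.00.
Efficiency loss = 391.00 − 115 = 276.00.

276.00 dollars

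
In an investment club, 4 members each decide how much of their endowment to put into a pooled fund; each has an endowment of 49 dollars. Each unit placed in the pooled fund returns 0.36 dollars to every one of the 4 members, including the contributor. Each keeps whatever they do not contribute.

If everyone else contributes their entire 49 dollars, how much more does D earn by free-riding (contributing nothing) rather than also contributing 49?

Switching from a contribution of 49 to 0 lets D keep an extra 49 dollars, but lowers the pooled fund by 49, which costs D their own share of that drop: 0.36 × 49 = 17.64.
Net gain = 49 − 17.64 = 31.36. The private return per contributed unit (0.36) is below 1, so free-riding is indeed the best response regardless of what the others do.

31.36 dollars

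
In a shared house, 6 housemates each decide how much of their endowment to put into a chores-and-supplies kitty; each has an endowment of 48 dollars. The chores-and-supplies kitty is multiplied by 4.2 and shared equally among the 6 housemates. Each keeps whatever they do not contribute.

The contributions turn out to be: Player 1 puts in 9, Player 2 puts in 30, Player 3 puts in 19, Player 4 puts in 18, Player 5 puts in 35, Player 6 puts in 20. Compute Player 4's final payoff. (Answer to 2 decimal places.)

Total contributed: 9 + 30 + 19 + 18 + 35 + 20 = 131.
Each receives 4.2 × 131 / 6 = 91.70 from the chores-and-supplies kitty.
Player 4 keeps 48 − 18 = 30, so Player 4's payoff is 30 + 91.70 = 121.70.

121.70 dollars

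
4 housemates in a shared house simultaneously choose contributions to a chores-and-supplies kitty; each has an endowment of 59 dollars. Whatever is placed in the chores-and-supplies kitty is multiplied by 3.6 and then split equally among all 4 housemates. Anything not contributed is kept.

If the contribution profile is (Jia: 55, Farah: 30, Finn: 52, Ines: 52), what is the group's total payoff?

727.40 dollars

Total contributed: 55 + 30 + 52 + 52 = 189; total kept: 4 × 59 − 189 = 47.
The chores-and-supplies kitty pays out 3.6 × 189 = 680.40 in aggregate.
Group total = 47 + 680.40 = 727.40.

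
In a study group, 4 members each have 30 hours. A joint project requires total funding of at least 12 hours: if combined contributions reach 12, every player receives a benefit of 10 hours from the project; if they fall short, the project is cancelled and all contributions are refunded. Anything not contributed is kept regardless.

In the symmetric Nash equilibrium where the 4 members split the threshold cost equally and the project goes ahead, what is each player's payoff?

37 hours

Equal share of the threshold: 12/4 = 3.
At this profile no one gains by cutting their contribution: any cut drops the total below 12, the project is cancelled, contributions are refunded, and the deviator ends with 30, which is less than 30 − 3 + 10 = 37. Contributing more than 3 just wastes the excess. So contributing exactly 3 is a best response.
Each player's payoff: 30 − 3 + 10 = 37.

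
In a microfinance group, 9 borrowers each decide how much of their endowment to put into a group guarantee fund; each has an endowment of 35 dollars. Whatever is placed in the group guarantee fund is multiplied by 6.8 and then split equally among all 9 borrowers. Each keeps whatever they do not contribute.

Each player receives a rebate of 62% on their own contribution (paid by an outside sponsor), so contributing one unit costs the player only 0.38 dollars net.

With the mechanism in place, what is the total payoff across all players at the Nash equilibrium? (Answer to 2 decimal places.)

2337.30 dollars

The effective private return per unit is now (6.8/9) / 0.38 = 1.9883 > 1, so every player's dominant strategy flips to full contribution.
So the Nash equilibrium is full contribution by all 9; the group earns 9 × (35 × 0.62 + 6.8 × 35) = 2337.30.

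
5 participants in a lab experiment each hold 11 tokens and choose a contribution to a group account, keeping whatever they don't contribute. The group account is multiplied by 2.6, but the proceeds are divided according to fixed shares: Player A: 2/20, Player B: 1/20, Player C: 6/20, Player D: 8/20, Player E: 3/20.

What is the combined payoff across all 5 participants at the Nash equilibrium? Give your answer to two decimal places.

For player j, contributing a unit is worthwhile iff 2.6 × (j's share) ≥ 1, i.e. iff j's share is at least 0.3846.
Player D alone (share 8/20) is above the threshold, contributing 11; the remaining 4 contribute 0. Total contributed: 11.
The group account pays out 2.6 × 11 = 28.60 in total (split across the unequal shares, but the aggregate is all that matters for the group sum).
The 4 free-riders keep 11 each, adding 44. Group total = 44 + 28.60 = 72.60.

72.60 tokens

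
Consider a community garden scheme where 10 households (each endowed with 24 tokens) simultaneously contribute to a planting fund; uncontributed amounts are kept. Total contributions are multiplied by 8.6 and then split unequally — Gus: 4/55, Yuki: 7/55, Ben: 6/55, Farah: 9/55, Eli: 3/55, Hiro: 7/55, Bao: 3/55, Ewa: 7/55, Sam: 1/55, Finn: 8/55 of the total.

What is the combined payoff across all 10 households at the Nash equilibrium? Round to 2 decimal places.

1152.00 tokens

For player j, contributing a unit is worthwhile iff 8.6 × (j's share) ≥ 1, i.e. iff j's share is at least 0.1163.
Yuki, Farah, Hiro, Ewa and Finn clear that bar, contributing 24 each; the remaining 5 contribute 0. Total contributed: 120.
The planting fund pays out 8.6 × 120 = 1032.00 in total (split across the unequal shares, but the aggregate is all that matters for the group sum).
The 5 free-riders keep 24 each, adding 120. Group total = 120 + 1032.00 = 1152.00.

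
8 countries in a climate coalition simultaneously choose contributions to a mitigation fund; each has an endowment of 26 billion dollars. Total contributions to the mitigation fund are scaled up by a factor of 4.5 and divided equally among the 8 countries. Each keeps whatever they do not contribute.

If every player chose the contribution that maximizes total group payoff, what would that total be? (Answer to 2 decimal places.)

936.00 billion dollars

Each contributed unit returns 4.500 to the group as a whole (0.5625 to each of 8 players), which exceeds 1, so the social optimum is full contribution: group total = 4.500 × 208 = 936.00.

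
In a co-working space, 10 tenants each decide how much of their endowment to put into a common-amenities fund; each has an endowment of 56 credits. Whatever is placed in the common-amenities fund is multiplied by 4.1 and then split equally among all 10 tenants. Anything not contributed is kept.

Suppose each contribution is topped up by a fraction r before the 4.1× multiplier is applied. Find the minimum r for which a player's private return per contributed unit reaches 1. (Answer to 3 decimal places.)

With matching at rate r, one contributed unit becomes (1 + r) in the common-amenities fund and returns 4.1 × (1 + r) / 10 to the contributor.
Setting this equal to 1: 1 + r = 10/4.1 = 2.4390.
So the minimum matching rate is r = 2.4390 − 1 = 1.439.

1.439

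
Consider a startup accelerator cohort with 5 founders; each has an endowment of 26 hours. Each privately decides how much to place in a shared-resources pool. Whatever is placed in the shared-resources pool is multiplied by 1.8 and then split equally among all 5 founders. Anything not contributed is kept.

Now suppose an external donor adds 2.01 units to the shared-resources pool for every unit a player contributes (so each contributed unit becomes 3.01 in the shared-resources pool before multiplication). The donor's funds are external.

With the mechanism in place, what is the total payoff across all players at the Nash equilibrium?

The effective private return per unit is now 1.8 × 3.01 / 5 = 1.0836 > 1, so every player's dominant strategy flips to full contribution.
At the Nash equilibrium everyone contributes 26. Group total payoff = 1.8 × 3.01 × 130 = 704.34.

704.34 hours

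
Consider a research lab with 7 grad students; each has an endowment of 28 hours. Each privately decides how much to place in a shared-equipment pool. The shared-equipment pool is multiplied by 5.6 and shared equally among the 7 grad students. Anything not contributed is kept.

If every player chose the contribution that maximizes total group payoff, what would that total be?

Each contributed unit returns 5.600 to the group as a whole (0.8000 to each of 7 players), which exceeds 1, so the social optimum is full contribution: group total = 5.600 × 196 = 1097.60.

1097.60 hours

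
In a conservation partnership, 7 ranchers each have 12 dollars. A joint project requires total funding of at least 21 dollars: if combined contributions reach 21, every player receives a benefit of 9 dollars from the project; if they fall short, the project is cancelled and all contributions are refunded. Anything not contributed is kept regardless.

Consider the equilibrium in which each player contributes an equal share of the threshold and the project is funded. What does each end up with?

18 dollars

Equal share of the threshold: 21/7 = 3.
At this profile no one gains by cutting their contribution: any cut drops the total below 21, the project is cancelled, contributions are refunded, and the deviator ends with 12, which is less than 12 − 3 + 9 = 18. Contributing more than 3 just wastes the excess. So contributing exactly 3 is a best response.
Each player's payoff: 12 − 3 + 9 = 18.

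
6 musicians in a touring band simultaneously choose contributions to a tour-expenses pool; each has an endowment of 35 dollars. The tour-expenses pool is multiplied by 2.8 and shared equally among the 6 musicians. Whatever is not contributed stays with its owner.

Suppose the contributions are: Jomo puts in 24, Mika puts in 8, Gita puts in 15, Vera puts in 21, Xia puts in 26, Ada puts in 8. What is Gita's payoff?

67.60 dollars

Total contributed: 24 + 8 + 15 + 21 + 26 + 8 = 102.
Each receives 2.8 × 102 / 6 = 47.60 from the tour-expenses pool.
Gita keeps 35 − 15 = 20, so Gita's payoff is 20 + 47.60 = 67.60.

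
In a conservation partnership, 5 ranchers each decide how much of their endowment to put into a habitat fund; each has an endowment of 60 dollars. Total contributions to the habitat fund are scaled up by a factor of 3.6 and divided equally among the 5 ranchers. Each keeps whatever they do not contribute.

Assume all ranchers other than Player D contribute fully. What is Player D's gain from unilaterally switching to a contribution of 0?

Switching from a contribution of 60 to 0 lets Player D keep an extra 60 dollars, but lowers the habitat fund by 60, which costs Player D their own share of that drop: 3.6/5 × 60 = 43.20.
Net gain = 60 − 43.20 = 16.80. The private return per contributed unit (0.7200) is below 1, so free-riding is indeed the best response regardless of what the others do.

16.80 dollars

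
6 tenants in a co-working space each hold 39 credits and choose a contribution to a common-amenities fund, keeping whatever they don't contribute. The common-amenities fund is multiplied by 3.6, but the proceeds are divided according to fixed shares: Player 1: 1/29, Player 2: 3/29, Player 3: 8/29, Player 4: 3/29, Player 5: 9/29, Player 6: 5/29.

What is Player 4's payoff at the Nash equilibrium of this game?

Player j's private return per contributed unit is 3.6 × (j's share). Contributing is weakly dominant for j when that share is at least 1/3.6 = 0.2778, and contributing 0 is dominant otherwise.
Only Player 5 (9/29) clears that bar, contributing 39; the remaining 5 contribute 0. Total contributed: 39.
Player 4 keeps 39 and receives 3.6 × 39 × 3/29 = 14.52 from the common-amenities fund, for a payoff of 53.52.

53.52 credits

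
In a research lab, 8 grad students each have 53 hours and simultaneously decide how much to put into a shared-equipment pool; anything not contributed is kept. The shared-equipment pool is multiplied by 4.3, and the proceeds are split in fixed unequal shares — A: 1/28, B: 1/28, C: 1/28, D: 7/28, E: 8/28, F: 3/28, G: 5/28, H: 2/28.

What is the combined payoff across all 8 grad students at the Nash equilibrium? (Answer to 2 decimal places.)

773.80 hours

Player j's private return per contributed unit is 4.3 × (j's share). Contributing is weakly dominant for j when that share is at least 1/4.3 = 0.2326, and contributing 0 is dominant otherwise.
D and E are above the threshold, contributing 53 each; the remaining 6 contribute 0. Total contributed: 106.
The shared-equipment pool pays out 4.3 × 106 = 455.80 in total (split across the unequal shares, but the aggregate is all that matters for the group sum).
The 6 free-riders keep 53 each, adding 318. Group total = 318 + 455.80 = 773.80.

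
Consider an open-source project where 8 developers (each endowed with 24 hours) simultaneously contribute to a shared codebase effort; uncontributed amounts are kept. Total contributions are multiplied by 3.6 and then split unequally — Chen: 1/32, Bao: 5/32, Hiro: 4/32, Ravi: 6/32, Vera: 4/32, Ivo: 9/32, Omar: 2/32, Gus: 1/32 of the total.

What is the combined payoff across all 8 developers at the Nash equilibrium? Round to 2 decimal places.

254.40 hours

For player j, contributing a unit is worthwhile iff 3.6 × (j's share) ≥ 1, i.e. iff j's share is at least 0.2778.
Ivo alone (share 9/32) is above the threshold, contributing 24; the remaining 7 contribute 0. Total contributed: 24.
The shared codebase effort pays out 3.6 × 24 = 86.40 in total (split across the unequal shares, but the aggregate is all that matters for the group sum).
The 7 free-riders keep 24 each, adding 168. Group total = 168 + 86.40 = 254.40.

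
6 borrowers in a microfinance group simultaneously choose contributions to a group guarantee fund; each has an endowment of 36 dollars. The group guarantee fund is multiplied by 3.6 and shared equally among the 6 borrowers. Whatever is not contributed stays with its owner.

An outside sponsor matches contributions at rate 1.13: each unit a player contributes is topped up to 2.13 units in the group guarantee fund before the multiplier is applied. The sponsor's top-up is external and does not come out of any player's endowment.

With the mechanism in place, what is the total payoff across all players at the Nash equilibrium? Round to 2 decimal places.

1656.29 dollars

The effective private return per unit is now 3.6 × 2.13 / 6 = 1.2780 > 1, so every player's dominant strategy flips to full contribution.
So the Nash equilibrium is full contribution by all 6; the group earns 3.6 × 2.13 × 216 = 1656.29.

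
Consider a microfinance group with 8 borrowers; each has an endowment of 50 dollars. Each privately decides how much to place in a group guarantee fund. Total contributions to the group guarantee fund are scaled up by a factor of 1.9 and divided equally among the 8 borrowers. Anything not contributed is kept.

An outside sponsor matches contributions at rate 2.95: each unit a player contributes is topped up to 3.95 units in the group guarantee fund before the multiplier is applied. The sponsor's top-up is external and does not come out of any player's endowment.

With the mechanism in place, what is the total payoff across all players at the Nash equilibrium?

With the mechanism, a contributed unit returns 1.9 × 3.95 / 8 = 0.9381 per unit of net cost — still below 1 — so contributing 0 remains dominant for every player.
Everyone keeps their endowment and the group total is 8 × 50 = 400.

400.00 dollars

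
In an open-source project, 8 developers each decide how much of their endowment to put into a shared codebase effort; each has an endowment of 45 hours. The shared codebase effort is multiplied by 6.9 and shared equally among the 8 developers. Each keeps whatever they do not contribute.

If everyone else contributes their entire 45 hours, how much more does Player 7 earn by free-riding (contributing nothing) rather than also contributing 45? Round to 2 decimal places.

6.19 hours

Switching from a contribution of 45 to 0 lets Player 7 keep an extra 45 hours, but lowers the shared codebase effort by 45, which costs Player 7 their own share of that drop: 6.9/8 × 45 = 38.81.
Net gain = 45 − 38.81 = 6.19. The private return per contributed unit (0.8625) is below 1, so free-riding is indeed the best response regardless of what the others do.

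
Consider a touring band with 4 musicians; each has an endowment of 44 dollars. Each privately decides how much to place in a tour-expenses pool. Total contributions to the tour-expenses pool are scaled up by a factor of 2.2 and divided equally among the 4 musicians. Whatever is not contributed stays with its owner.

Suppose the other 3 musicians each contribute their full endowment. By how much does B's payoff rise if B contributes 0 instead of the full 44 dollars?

Switching from a contribution of 44 to 0 lets B keep an extra 44 dollars, but lowers the tour-expenses pool by 44, which costs B their own share of that drop: 2.2/4 × 44 = 24.20.
Net gain = 44 − 24.20 = 19.80. The private return per contributed unit (0.5500) is below 1, so free-riding is indeed the best response regardless of what the others do.

19.80 dollars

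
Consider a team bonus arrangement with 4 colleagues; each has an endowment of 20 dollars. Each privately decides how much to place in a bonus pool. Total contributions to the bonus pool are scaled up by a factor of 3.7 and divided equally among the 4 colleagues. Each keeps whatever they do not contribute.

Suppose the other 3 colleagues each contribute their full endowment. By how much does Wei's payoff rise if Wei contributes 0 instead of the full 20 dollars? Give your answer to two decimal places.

Switching from a contribution of 20 to 0 lets Wei keep an extra 20 dollars, but lowers the bonus pool by 20, which costs Wei their own share of that drop: 3.7/4 × 20 = 18.50.
Net gain = 20 − 18.50 = 1.50. The private return per contributed unit (0.9250) is below 1, so free-riding is indeed the best response regardless of what the others do.

1.50 dollars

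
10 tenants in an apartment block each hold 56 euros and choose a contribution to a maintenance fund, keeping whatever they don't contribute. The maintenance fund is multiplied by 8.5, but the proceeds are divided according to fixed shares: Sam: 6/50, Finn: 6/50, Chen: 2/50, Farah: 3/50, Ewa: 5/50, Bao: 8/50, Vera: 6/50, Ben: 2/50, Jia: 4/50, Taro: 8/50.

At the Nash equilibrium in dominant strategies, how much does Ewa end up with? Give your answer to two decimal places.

A player with share s gets back 8.5·s per unit contributed, so full contribution is dominant for anyone with s > 1/8.5 = 0.1176 and zero contribution is dominant for anyone below.
Sam, Finn, Bao, Vera and Taro are above the threshold, contributing 56 each; the remaining 5 contribute 0. Total contributed: 280.
Ewa keeps 56 and receives 8.5 × 280 × 5/50 = 238.00 from the maintenance fund, for a payoff of 294.00.

294.00 euros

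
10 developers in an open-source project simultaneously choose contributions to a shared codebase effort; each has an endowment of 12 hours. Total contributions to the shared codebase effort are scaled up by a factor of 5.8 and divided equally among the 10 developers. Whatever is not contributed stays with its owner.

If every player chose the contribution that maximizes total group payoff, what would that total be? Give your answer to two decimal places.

696.00 hours

Each contributed unit returns 5.800 to the group as a whole (0.5800 to each of 10 players), which exceeds 1, so the social optimum is full contribution: group total = 5.800 × 120 = 696.00.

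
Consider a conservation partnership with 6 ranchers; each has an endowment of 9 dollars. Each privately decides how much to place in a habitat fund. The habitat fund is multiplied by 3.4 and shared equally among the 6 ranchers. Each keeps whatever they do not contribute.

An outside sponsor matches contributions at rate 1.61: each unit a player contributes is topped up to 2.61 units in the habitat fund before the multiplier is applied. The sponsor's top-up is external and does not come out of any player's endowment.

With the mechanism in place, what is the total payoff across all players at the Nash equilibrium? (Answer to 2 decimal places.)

479.20 dollars

Under the mechanism each unit contributed yields 3.4 × 2.61 / 6 = 1.4790 back to its contributor per unit of net cost, which exceeds 1, making full contribution the dominant choice for everyone.
So the Nash equilibrium is full contribution by all 6; the group earns 3.4 × 2.61 × 54 = 479.20.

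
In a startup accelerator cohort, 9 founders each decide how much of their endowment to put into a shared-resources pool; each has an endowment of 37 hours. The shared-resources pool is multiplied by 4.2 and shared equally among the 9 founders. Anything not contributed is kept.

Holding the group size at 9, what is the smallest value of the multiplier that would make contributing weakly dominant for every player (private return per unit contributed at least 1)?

A contributed unit returns (multiplier)/9 to its contributor.
This reaches 1 exactly when the multiplier is 9.

9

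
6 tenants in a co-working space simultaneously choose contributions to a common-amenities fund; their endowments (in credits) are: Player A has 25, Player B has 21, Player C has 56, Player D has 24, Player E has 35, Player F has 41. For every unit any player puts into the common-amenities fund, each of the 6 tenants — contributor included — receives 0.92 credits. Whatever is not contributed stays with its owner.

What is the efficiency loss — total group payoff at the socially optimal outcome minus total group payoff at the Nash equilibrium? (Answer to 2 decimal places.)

The private return per contributed unit is 0.92 < 1 for everyone, so the Nash equilibrium is zero contribution and the group total is Σ E_j = 25 + 21 + 56 + 24 + 35 + 41 = 202.
Each contributed unit returns 5.520 to the group, so the social optimum is full contribution by everyone: group total = 5.520 × 202 = 1115.04.
Efficiency loss = (5.520 − 1) × 202 = 913.04.

913.04 credits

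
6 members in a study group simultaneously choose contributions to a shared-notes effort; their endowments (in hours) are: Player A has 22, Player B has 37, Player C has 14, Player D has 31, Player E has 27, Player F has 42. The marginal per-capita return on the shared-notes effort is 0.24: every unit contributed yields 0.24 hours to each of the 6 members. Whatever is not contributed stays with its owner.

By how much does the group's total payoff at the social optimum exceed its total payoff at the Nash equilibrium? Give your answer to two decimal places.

76.12 hours

The private return per contributed unit is 0.24 < 1 for everyone, so the Nash equilibrium is zero contribution and the group total is Σ E_j = 22 + 37 + 14 + 31 + 27 + 42 = 173.
Each contributed unit returns 1.440 to the group, so the social optimum is full contribution by everyone: group total = 1.440 × 173 = 249.12.
Efficiency loss = (1.440 − 1) × 173 = 76.12.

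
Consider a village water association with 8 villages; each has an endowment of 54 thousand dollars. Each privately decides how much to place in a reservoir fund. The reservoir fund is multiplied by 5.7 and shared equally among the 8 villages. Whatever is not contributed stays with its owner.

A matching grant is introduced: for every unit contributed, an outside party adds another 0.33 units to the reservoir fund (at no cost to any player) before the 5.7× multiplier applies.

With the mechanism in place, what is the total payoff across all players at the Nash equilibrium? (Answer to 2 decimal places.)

432.00 thousand dollars

Even with the mechanism, each unit contributed returns only 5.7 × 1.33 / 8 = 0.9476 per unit of net cost, so contributing nothing is still dominant.
Everyone keeps their endowment and the group total is 8 × 54 = 432.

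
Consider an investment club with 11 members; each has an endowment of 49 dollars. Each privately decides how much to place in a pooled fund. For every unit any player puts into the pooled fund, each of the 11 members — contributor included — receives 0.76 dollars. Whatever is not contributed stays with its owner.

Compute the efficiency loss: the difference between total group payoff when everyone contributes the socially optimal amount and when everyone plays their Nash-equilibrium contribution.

3967.04 dollars

The private return per contributed unit is 0.76 < 1, so contributing 0 is dominant for every player. At the Nash equilibrium everyone keeps their 49, and the group total is 11 × 49 = 539.
Each contributed unit returns 8.360 to the group as a whole (0.76 to each of 11 players), which exceeds 1, so the social optimum is full contribution: group total = 8.360 × 539 = 4506.04.
Efficiency loss = 4506.04 − 539 = 3967.04.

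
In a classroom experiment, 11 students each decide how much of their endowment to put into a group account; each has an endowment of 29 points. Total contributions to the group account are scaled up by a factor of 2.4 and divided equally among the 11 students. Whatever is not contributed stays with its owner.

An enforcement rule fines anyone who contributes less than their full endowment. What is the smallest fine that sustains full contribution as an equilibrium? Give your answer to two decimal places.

22.67 points

Given the others contribute fully, the best deviation is to contribute 0 (any partial contribution still incurs the fine and gives up units whose private return 0.2182 is below 1).
Deviating from 29 to 0 saves 29 points but forfeits the deviator's share of the drop in the group account: 2.4/11 × 29 = 6.33.
So the deviation gain is 29 − 6.33 = 22.67, and the fine must be at least 22.67 points to wipe it out.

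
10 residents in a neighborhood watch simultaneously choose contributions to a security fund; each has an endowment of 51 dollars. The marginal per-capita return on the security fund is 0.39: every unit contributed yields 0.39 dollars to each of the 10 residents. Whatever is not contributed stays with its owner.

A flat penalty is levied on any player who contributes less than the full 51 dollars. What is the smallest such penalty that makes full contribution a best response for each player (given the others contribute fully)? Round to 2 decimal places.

31.11 dollars

Given the others contribute fully, the best deviation is to contribute 0 (any partial contribution still incurs the fine and gives up units whose private return 0.39 is below 1).
Deviating from 51 to 0 saves 51 dollars but forfeits the deviator's share of the drop in the security fund: 0.39 × 51 = 19.89.
So the deviation gain is 51 − 19.89 = 31.11, and the fine must be at least 31.11 dollars to wipe it out.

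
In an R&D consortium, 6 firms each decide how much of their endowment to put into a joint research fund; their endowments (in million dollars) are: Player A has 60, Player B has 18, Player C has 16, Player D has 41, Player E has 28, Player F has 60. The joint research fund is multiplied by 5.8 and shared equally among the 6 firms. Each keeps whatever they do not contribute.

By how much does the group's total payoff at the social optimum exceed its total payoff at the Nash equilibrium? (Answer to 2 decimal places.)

1070.40 million dollars

The private return per contributed unit is 5.8/6 = 0.9667 < 1 for every player regardless of endowment, so the Nash equilibrium is zero contribution and the group total is Σ E_j = 60 + 18 + 16 + 41 + 28 + 60 = 223.
Each contributed unit returns 5.800 to the group, so the social optimum is full contribution by everyone: group total = 5.800 × 223 = 1293.40.
Efficiency loss = (5.800 − 1) × 223 = 1070.40.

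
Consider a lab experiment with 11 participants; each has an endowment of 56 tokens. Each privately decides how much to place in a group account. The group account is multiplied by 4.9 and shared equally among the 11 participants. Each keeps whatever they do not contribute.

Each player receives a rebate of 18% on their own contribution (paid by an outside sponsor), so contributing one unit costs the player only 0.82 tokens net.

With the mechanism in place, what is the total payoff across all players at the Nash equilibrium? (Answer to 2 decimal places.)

With the mechanism, a contributed unit returns (4.9/11) / 0.82 = 0.5432 per unit of net cost — still below 1 — so contributing 0 remains dominant for every player.
At the Nash equilibrium no one contributes; group total payoff = 11 × 56 = 616.

616.00 tokens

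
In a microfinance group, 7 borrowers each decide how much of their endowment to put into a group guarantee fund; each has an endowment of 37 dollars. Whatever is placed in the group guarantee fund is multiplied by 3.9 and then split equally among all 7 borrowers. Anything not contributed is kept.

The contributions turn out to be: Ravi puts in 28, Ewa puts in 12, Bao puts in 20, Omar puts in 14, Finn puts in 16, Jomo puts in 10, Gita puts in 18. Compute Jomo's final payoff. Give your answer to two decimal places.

Total contributed: 28 + 12 + 20 + 14 + 16 + 10 + 18 = 118.
Each receives 3.9 × 118 / 7 = 65.74 from the group guarantee fund.
Jomo keeps 37 − 10 = 27, so Jomo's payoff is 27 + 65.74 = 92.74.

92.74 dollars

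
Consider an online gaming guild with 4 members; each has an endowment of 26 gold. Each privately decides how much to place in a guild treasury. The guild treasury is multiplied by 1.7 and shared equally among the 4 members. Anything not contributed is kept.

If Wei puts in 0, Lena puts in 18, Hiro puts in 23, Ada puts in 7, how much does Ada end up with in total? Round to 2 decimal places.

Total contributed: 0 + 18 + 23 + 7 = 48.
Each receives 1.7 × 48 / 4 = 20.40 from the guild treasury.
Ada keeps 26 − 7 = 19, so Ada's payoff is 19 + 20.40 = 39.40.

39.40 gold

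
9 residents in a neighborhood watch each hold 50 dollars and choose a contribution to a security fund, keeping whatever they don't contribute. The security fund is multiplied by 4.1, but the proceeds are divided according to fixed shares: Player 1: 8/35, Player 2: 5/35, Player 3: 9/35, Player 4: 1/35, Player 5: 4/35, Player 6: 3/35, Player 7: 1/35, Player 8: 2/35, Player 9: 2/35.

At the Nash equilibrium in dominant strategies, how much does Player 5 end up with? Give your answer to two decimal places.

73.43 dollars

For player j, contributing a unit is worthwhile iff 4.1 × (j's share) ≥ 1, i.e. iff j's share is at least 0.2439.
Only Player 3 (9/35) clears that bar, contributing 50; the remaining 8 contribute 0. Total contributed: 50.
Player 5 keeps 50 and receives 4.1 × 50 × 4/35 = 23.43 from the security fund, for a payoff of 73.43.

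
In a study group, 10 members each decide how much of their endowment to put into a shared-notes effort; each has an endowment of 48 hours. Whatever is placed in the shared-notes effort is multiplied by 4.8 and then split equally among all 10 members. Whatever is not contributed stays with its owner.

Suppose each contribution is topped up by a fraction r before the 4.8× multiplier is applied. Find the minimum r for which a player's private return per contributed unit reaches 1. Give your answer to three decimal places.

1.083

With matching at rate r, one contributed unit becomes (1 + r) in the shared-notes effort and returns 4.8 × (1 + r) / 10 to the contributor.
Setting this equal to 1: 1 + r = 10/4.8 = 2.0833.
So the minimum matching rate is r = 2.0833 − 1 = 1.083.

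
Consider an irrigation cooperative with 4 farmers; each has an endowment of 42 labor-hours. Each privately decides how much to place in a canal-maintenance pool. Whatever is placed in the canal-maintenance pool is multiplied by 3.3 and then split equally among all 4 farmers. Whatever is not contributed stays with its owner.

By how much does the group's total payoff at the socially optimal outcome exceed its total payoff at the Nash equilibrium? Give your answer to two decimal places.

386.40 labor-hours

Each contributed unit returns 3.3/4 = 0.8250 to its contributor — below 1 — so contributing 0 is dominant for every player. At the Nash equilibrium everyone keeps their 42, and the group total is 4 × 42 = 168.
Each contributed unit returns 3.300 to the group as a whole (0.8250 to each of 4 players), which exceeds 1, so the social optimum is full contribution: group total = 3.300 × 168 = 554.40.
Efficiency loss = 554.40 − 168 = 386.40.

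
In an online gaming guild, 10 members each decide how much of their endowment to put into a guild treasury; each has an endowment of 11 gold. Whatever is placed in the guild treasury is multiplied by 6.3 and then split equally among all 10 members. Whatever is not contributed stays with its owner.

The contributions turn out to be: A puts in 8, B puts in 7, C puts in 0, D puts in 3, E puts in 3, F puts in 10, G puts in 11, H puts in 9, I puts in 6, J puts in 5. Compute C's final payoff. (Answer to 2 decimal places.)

50.06 gold

Total contributed: 8 + 7 + 0 + 3 + 3 + 10 + 11 + 9 + 6 + 5 = 62.
Each receives 6.3 × 62 / 10 = 39.06 from the guild treasury.
C keeps 11 − 0 = 11, so C's payoff is 11 + 39.06 = 50.06.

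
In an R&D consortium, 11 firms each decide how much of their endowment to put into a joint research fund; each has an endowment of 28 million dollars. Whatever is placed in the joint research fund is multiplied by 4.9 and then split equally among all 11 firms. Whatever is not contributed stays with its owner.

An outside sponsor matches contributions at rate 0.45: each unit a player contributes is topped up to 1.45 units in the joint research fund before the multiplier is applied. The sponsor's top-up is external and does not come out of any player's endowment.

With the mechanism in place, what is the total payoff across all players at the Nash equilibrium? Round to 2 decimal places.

308.00 million dollars

Even with the mechanism, each unit contributed returns only 4.9 × 1.45 / 11 = 0.6459 per unit of net cost, so contributing nothing is still dominant.
At the Nash equilibrium no one contributes; group total payoff = 11 × 28 = 308.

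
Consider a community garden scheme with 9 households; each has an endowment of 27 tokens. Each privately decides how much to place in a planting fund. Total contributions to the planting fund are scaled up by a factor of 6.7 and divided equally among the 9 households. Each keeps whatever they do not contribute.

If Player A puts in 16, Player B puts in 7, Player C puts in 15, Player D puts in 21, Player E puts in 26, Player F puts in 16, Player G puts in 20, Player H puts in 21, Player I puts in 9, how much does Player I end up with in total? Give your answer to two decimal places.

130.41 tokens

Total contributed: 16 + 7 + 15 + 21 + 26 + 16 + 20 + 21 + 9 = 151.
Each receives 6.7 × 151 / 9 = 112.41 from the planting fund.
Player I keeps 27 − 9 = 18, so Player I's payoff is 18 + 112.41 = 130.41.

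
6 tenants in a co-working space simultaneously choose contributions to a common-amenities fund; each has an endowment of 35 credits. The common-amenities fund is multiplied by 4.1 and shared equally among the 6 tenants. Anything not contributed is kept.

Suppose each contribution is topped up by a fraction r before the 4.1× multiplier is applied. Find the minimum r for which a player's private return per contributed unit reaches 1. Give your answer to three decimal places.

With matching at rate r, one contributed unit becomes (1 + r) in the common-amenities fund and returns 4.1 × (1 + r) / 6 to the contributor.
Setting this equal to 1: 1 + r = 6/4.1 = 1.4634.
So the minimum matching rate is r = 1.4634 − 1 = 0.463.

0.463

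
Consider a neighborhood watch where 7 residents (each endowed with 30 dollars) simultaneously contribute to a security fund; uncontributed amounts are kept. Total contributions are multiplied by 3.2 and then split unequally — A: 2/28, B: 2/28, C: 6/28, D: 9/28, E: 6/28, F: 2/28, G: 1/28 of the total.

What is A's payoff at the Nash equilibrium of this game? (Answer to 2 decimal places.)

36.86 dollars

Each unit j contributes comes back to j as 3.2 × (j's share), so j prefers to contribute only if that share exceeds 1/3.2 = 0.3125; otherwise keeping the unit dominates.
D alone (share 9/28) is above the threshold, contributing 30; the remaining 6 contribute 0. Total contributed: 30.
A keeps 30 and receives 3.2 × 30 × 2/28 = 6.86 from the security fund, for a payoff of 36.86.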